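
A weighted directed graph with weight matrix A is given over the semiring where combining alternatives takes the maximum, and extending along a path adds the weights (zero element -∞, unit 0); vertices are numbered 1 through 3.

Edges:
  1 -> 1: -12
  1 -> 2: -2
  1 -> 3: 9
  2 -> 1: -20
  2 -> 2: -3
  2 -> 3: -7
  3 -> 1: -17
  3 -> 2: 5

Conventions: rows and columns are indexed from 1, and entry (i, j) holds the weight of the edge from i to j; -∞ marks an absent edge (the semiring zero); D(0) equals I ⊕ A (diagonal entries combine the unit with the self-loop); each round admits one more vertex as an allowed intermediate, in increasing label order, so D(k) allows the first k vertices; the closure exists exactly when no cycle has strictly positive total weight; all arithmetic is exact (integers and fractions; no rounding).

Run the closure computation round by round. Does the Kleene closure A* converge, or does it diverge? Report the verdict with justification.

D(0):
  [0, -2, 9]
  [-20, 0, -7]
  [-17, 5, 0]
D(1):
  [0, -2, 9]
  [-20, 0, -7]
  [-17, 5, 0]
D(2):
  [0, -2, 9]
  [-20, 0, -7]
  [-15, 5, 0]
D(3):
  [0, 14, 9]
  [-20, 0, -7]
  [-15, 5, 0]
Key observation: every diagonal entry stays at the unit through all rounds, so no improving cycle exists.
Answer: CONVERGES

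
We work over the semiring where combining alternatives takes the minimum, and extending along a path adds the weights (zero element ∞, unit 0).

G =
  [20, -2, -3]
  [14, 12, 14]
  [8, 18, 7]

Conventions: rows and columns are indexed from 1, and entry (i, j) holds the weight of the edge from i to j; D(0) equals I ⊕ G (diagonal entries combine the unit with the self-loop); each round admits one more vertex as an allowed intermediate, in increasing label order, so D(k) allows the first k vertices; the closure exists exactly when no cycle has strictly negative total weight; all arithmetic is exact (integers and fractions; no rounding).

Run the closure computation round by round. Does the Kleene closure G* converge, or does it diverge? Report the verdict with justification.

D(0):
  [0, -2, -3]
  [14, 0, 14]
  [8, 18, 0]
D(1):
  [0, -2, -3]
  [14, 0, 11]
  [8, 6, 0]
D(2):
  [0, -2, -3]
  [14, 0, 11]
  [8, 6, 0]
D(3):
  [0, -2, -3]
  [14, 0, 11]
  [8, 6, 0]
Key observation: every diagonal entry stays at the unit through all rounds, so no improving cycle exists.
Answer: CONVERGES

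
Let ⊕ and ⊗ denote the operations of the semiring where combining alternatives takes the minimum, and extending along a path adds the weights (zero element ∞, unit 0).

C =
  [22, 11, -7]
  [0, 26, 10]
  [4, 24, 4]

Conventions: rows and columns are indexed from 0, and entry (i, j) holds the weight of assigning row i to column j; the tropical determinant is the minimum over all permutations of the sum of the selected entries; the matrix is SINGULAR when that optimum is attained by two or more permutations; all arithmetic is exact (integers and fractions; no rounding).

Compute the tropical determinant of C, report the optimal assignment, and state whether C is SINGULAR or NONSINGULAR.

σ = (0, 1, 2): 22 + 26 + 4 = 52
σ = (0, 2, 1): 22 + 10 + 24 = 56
σ = (1, 0, 2): 11 + 0 + 4 = 15
σ = (1, 2, 0): 11 + 10 + 4 = 25
σ = (2, 0, 1): (-7) + 0 + 24 = 17
σ = (2, 1, 0): (-7) + 26 + 4 = 23
Optimal value attained by: σ = (1, 0, 2).
Answer: det⊕(C) = 15; verdict: NONSINGULAR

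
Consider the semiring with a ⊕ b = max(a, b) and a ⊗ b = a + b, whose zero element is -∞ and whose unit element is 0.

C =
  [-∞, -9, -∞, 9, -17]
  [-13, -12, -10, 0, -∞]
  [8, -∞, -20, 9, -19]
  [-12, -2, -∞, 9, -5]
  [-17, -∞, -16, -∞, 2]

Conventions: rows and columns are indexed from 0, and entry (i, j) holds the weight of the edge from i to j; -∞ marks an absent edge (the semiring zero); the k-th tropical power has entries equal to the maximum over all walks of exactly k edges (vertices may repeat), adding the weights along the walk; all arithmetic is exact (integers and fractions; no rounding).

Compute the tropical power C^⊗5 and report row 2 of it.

C^⊗2:
  [-3, 7, -19, 18, 4]
  [-2, -2, -22, 9, -5]
  [-3, 7, -35, 18, 4]
  [-3, 7, -12, 18, 4]
  [-8, -26, -14, -7, 4]
C^⊗3:
  [6, 16, -3, 27, 13]
  [-3, 7, -12, 18, 4]
  [6, 16, -3, 27, 13]
  [6, 16, -3, 27, 13]
  [-6, -9, -12, 2, 6]
C^⊗4:
  [15, 25, 6, 36, 22]
  [6, 16, -3, 27, 13]
  [15, 25, 6, 36, 22]
  [15, 25, 6, 36, 22]
  [-4, 0, -10, 11, 8]
C^⊗5:
  [24, 34, 15, 45, 31]
  [15, 25, 6, 36, 22]
  [24, 34, 15, 45, 31]
  [24, 34, 15, 45, 31]
  [-1, 9, -8, 20, 10]
Answer: row 2 of C^⊗5 = [24, 34, 15, 45, 31]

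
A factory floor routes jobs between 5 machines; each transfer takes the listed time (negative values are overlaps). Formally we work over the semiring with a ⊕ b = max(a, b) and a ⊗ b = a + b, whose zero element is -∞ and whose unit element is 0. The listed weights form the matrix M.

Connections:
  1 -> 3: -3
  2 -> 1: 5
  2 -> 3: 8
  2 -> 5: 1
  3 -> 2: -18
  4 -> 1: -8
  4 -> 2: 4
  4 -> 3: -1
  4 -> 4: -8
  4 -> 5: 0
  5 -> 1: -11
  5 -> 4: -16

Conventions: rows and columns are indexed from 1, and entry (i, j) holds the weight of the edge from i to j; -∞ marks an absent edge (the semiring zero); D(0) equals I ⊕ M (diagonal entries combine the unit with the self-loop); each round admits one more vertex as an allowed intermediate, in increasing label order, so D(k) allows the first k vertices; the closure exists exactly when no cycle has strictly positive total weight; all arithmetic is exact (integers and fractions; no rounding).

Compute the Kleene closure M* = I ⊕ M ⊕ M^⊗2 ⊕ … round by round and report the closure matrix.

D(0):
  [0, -∞, -3, -∞, -∞]
  [5, 0, 8, -∞, 1]
  [-∞, -18, 0, -∞, -∞]
  [-8, 4, -1, 0, 0]
  [-11, -∞, -∞, -16, 0]
D(1):
  [0, -∞, -3, -∞, -∞]
  [5, 0, 8, -∞, 1]
  [-∞, -18, 0, -∞, -∞]
  [-8, 4, -1, 0, 0]
  [-11, -∞, -14, -16, 0]
D(2):
  [0, -∞, -3, -∞, -∞]
  [5, 0, 8, -∞, 1]
  [-13, -18, 0, -∞, -17]
  [9, 4, 12, 0, 5]
  [-11, -∞, -14, -16, 0]
D(3):
  [0, -21, -3, -∞, -20]
  [5, 0, 8, -∞, 1]
  [-13, -18, 0, -∞, -17]
  [9, 4, 12, 0, 5]
  [-11, -32, -14, -16, 0]
D(4):
  [0, -21, -3, -∞, -20]
  [5, 0, 8, -∞, 1]
  [-13, -18, 0, -∞, -17]
  [9, 4, 12, 0, 5]
  [-7, -12, -4, -16, 0]
D(5):
  [0, -21, -3, -36, -20]
  [5, 0, 8, -15, 1]
  [-13, -18, 0, -33, -17]
  [9, 4, 12, 0, 5]
  [-7, -12, -4, -16, 0]
Answer: M* = [[0, -21, -3, -36, -20], [5, 0, 8, -15, 1], [-13, -18, 0, -33, -17], [9, 4, 12, 0, 5], [-7, -12, -4, -16, 0]]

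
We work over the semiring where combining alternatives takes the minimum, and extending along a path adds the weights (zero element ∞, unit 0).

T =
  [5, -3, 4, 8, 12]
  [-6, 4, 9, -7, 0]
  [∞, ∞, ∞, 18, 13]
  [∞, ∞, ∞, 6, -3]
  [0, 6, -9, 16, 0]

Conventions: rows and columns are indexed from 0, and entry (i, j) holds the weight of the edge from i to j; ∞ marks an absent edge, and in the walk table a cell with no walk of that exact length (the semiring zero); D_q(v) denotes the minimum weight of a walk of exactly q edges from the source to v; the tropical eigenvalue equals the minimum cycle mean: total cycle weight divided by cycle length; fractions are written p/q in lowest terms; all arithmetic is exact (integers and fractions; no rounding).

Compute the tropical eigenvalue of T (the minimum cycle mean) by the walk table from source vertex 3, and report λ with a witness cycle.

q=0: [∞, ∞, ∞, 0, ∞]
q=1: [∞, ∞, ∞, 6, -3]
q=2: [-3, 3, -12, 12, -3]
q=3: [-3, -6, -12, -4, -3]
q=4: [-12, -6, -12, -13, -7]
q=5: [-12, -15, -16, -13, -16]
Optimal cycle mean attained by: cycle 0->1->0, total (-3) + (-6), length 2.
Answer: λ = -9/2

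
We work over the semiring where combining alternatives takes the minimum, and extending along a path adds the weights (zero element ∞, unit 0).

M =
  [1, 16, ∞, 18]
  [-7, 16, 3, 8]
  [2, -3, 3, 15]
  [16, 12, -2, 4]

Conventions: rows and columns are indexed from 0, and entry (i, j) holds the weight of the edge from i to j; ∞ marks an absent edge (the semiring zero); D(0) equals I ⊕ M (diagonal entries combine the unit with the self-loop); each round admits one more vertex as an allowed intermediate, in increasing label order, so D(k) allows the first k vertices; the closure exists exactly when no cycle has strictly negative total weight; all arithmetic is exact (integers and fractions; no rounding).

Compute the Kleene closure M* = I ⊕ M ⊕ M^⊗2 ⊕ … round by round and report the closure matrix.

D(0):
  [0, 16, ∞, 18]
  [-7, 0, 3, 8]
  [2, -3, 0, 15]
  [16, 12, -2, 0]
D(1):
  [0, 16, ∞, 18]
  [-7, 0, 3, 8]
  [2, -3, 0, 15]
  [16, 12, -2, 0]
D(2):
  [0, 16, 19, 18]
  [-7, 0, 3, 8]
  [-10, -3, 0, 5]
  [5, 12, -2, 0]
D(3):
  [0, 16, 19, 18]
  [-7, 0, 3, 8]
  [-10, -3, 0, 5]
  [-12, -5, -2, 0]
D(4):
  [0, 13, 16, 18]
  [-7, 0, 3, 8]
  [-10, -3, 0, 5]
  [-12, -5, -2, 0]
Answer: M* = [[0, 13, 16, 18], [-7, 0, 3, 8], [-10, -3, 0, 5], [-12, -5, -2, 0]]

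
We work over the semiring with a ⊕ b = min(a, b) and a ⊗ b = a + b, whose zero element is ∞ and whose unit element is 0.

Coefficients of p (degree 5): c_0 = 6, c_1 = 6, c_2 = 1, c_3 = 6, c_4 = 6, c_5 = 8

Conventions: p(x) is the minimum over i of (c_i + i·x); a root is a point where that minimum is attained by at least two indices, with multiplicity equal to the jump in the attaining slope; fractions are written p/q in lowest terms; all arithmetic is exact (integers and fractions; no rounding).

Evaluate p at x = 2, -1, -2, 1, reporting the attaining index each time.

p(2) = min(6+0·2=6, 6+1·2=8, 1+2·2=5, 6+3·2=12, 6+4·2=14, 8+5·2=18) = 5 (attained by i=2)
p(-1) = min(6+0·(-1)=6, 6+1·(-1)=5, 1+2·(-1)=-1, 6+3·(-1)=3, 6+4·(-1)=2, 8+5·(-1)=3) = -1 (attained by i=2)
p(-2) = min(6+0·(-2)=6, 6+1·(-2)=4, 1+2·(-2)=-3, 6+3·(-2)=0, 6+4·(-2)=-2, 8+5·(-2)=-2) = -3 (attained by i=2)
p(1) = min(6+0·1=6, 6+1·1=7, 1+2·1=3, 6+3·1=9, 6+4·1=10, 8+5·1=13) = 3 (attained by i=2)
Answer: p(2) = 5; p(-1) = -1; p(-2) = -3; p(1) = 3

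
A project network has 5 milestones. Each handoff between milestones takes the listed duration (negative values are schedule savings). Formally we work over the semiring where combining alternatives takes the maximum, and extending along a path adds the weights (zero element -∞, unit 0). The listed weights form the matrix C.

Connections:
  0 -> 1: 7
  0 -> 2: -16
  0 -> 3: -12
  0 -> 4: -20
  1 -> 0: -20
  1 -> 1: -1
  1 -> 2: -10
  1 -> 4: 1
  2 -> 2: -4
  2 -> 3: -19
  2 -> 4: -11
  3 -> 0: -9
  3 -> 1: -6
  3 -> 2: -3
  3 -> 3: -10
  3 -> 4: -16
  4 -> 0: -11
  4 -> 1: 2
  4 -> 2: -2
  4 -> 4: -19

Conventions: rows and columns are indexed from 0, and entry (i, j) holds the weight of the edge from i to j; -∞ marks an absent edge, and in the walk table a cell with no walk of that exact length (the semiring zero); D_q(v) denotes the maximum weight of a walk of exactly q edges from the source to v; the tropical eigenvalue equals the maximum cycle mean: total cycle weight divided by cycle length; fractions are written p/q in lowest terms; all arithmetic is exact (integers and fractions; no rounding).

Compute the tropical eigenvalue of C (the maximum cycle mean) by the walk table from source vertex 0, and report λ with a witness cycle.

q=0: [0, -∞, -∞, -∞, -∞]
q=1: [-∞, 7, -16, -12, -20]
q=2: [-13, 6, -3, -22, 8]
q=3: [-3, 10, 6, -22, 7]
q=4: [-4, 9, 5, -13, 11]
q=5: [0, 13, 9, -14, 10]
Optimal cycle mean attained by: cycle 1->4->1, total 1 + 2, length 2.
Answer: λ = 3/2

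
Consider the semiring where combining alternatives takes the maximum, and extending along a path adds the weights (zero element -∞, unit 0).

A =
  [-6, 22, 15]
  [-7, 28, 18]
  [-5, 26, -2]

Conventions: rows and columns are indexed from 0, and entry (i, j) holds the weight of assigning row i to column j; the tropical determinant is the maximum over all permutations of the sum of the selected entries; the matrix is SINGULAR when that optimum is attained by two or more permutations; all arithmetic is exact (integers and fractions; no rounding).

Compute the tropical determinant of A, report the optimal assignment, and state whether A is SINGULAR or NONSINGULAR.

σ = (0, 1, 2): (-6) + 28 + (-2) = 20
σ = (0, 2, 1): (-6) + 18 + 26 = 38
σ = (1, 0, 2): 22 + (-7) + (-2) = 13
σ = (1, 2, 0): 22 + 18 + (-5) = 35
σ = (2, 0, 1): 15 + (-7) + 26 = 34
σ = (2, 1, 0): 15 + 28 + (-5) = 38
Optimal value attained by: σ = (0, 2, 1).
Answer: det⊕(A) = 38; verdict: SINGULAR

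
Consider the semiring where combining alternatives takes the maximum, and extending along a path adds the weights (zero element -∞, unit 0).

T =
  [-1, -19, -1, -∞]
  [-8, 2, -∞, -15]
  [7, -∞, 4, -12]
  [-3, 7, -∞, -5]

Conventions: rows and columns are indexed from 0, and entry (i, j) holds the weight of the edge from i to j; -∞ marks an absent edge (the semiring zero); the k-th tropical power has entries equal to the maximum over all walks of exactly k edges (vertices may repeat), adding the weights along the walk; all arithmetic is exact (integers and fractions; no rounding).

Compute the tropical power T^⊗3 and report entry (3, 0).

T^⊗2:
  [6, -17, 3, -13]
  [-6, 4, -9, -13]
  [11, -5, 8, -8]
  [-1, 9, -4, -8]
T^⊗3:
  [10, -6, 7, -9]
  [-2, 6, -5, -11]
  [15, -1, 12, -4]
  [3, 11, 0, -6]
Key observation: the optimum is the walk 3->0->2->0, with weight (-3) + (-1) + 7 = 3.
Optimal value attained by: walk 3->0->2->0.
Answer: (T^⊗3)[3][0] = 3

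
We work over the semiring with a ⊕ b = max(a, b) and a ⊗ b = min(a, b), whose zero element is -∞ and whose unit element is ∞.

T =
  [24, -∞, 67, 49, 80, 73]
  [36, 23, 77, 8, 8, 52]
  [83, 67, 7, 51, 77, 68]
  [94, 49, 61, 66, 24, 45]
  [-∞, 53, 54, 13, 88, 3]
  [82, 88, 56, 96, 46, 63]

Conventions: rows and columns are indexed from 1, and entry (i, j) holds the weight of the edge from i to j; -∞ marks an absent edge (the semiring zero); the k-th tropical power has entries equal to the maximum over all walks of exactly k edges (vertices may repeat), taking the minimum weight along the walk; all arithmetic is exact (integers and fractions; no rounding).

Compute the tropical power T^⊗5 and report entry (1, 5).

T^⊗2:
  [73, 73, 56, 73, 80, 67]
  [77, 67, 52, 52, 77, 68]
  [68, 68, 67, 68, 80, 73]
  [66, 61, 67, 66, 80, 73]
  [54, 54, 54, 51, 88, 54]
  [94, 63, 77, 66, 80, 73]
T^⊗3:
  [73, 67, 73, 67, 80, 73]
  [68, 68, 67, 68, 77, 73]
  [73, 73, 68, 73, 80, 68]
  [73, 73, 66, 73, 80, 67]
  [54, 54, 54, 54, 88, 54]
  [77, 73, 67, 73, 80, 73]
T^⊗4:
  [73, 73, 67, 73, 80, 73]
  [73, 73, 68, 73, 77, 68]
  [73, 68, 73, 68, 80, 73]
  [73, 67, 73, 67, 80, 73]
  [54, 54, 54, 54, 88, 54]
  [73, 73, 73, 73, 80, 73]
T^⊗5:
  [73, 73, 73, 73, 80, 73]
  [73, 68, 73, 68, 77, 73]
  [73, 73, 68, 73, 80, 73]
  [73, 73, 67, 73, 80, 73]
  [54, 54, 54, 54, 88, 54]
  [73, 73, 73, 73, 80, 73]
Key observation: the optimum is the walk 1->5->5->5->5->5, with weight 80 min 88 min 88 min 88 min 88 = 80.
Optimal value attained by: walk 1->5->5->5->5->5.
Answer: (T^⊗5)[1][5] = 80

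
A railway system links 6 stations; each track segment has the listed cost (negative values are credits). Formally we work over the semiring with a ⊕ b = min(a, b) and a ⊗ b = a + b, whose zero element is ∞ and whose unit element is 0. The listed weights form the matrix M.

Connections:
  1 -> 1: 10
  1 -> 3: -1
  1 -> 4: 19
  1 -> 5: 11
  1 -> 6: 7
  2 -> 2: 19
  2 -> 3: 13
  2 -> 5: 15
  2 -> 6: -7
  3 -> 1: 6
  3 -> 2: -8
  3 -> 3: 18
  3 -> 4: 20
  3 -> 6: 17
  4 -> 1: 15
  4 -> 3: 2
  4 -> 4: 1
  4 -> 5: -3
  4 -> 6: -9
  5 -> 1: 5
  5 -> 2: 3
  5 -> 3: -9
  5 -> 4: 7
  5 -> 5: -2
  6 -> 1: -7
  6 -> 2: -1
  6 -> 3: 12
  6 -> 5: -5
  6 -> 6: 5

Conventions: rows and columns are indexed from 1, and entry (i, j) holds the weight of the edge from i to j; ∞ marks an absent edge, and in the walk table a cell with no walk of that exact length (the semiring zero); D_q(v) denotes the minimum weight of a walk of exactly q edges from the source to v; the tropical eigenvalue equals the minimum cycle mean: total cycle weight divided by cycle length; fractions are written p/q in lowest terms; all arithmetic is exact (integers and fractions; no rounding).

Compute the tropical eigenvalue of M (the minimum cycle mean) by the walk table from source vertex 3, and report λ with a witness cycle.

q=0: [∞, ∞, 0, ∞, ∞, ∞]
q=1: [6, -8, 18, 20, ∞, 17]
q=2: [10, 10, 5, 21, 7, -15]
q=3: [-22, -16, -3, 14, -20, -10]
q=4: [-17, -17, -29, -13, -22, -23]
q=5: [-30, -37, -31, -15, -28, -24]
q=6: [-31, -39, -37, -21, -30, -44]
Optimal cycle mean attained by: cycle 2->6->5->3->2, total (-7) + (-5) + (-9) + (-8), length 4.
Answer: λ = -29/4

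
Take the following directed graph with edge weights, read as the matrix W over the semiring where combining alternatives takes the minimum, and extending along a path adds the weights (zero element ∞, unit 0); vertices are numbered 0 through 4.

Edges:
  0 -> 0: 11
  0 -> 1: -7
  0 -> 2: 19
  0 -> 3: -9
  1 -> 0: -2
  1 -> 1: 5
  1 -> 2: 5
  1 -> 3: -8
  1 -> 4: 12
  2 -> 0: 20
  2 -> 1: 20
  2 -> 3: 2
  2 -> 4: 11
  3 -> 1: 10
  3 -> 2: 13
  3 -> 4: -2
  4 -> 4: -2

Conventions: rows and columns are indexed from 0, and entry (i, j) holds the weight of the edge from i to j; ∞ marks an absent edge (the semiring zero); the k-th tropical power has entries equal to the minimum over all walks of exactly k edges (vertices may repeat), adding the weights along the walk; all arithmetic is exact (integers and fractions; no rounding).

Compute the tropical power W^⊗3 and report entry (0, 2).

W^⊗2:
  [-9, -2, -2, -15, -11]
  [3, -9, 5, -11, -10]
  [18, 12, 15, 11, 0]
  [8, 15, 15, 2, -4]
  [∞, ∞, ∞, ∞, -4]
W^⊗3:
  [-4, -16, -2, -18, -17]
  [-11, -4, -4, -17, -13]
  [10, 11, 17, 4, -2]
  [13, 1, 15, -1, -6]
  [∞, ∞, ∞, ∞, -6]
Key observation: the optimum is the walk 0->1->3->2, with weight (-7) + (-8) + 13 = -2.
Optimal value attained by: walk 0->1->3->2.
Answer: (W^⊗3)[0][2] = -2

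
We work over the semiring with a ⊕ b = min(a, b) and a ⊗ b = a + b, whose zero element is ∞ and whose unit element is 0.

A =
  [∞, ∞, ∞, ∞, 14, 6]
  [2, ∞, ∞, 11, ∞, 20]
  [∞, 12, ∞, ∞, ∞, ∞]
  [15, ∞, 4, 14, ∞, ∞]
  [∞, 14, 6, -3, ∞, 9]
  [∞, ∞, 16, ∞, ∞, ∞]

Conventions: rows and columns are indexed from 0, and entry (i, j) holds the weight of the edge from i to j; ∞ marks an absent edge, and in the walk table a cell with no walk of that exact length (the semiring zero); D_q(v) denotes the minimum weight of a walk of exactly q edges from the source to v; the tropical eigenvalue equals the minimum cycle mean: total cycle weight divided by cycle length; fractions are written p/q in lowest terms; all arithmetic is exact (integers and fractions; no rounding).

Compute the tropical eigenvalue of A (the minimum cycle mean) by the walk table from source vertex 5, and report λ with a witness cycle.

q=0: [∞, ∞, ∞, ∞, ∞, 0]
q=1: [∞, ∞, 16, ∞, ∞, ∞]
q=2: [∞, 28, ∞, ∞, ∞, ∞]
q=3: [30, ∞, ∞, 39, ∞, 48]
q=4: [54, ∞, 43, 53, 44, 36]
q=5: [68, 55, 50, 41, 68, 53]
q=6: [56, 62, 45, 55, 82, 74]
Optimal cycle mean attained by: cycle 0->4->3->2->1->0, total 14 + (-3) + 4 + 12 + 2, length 5.
Answer: λ = 29/5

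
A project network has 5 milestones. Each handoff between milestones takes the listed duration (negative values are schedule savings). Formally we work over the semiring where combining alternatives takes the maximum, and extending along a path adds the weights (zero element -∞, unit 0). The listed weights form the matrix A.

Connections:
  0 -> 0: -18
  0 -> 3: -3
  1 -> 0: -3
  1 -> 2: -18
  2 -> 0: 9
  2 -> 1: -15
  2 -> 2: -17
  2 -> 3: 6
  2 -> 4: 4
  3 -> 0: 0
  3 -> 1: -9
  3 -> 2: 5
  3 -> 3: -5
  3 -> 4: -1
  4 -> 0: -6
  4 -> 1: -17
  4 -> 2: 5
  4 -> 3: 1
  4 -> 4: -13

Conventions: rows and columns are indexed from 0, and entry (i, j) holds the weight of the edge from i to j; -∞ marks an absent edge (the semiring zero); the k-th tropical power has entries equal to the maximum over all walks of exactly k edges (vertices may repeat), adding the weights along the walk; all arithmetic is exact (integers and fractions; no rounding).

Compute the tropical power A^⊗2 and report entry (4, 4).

A^⊗2:
  [-3, -12, 2, -8, -4]
  [-9, -33, -35, -6, -14]
  [6, -3, 11, 6, 5]
  [14, -10, 4, 11, 9]
  [14, -8, 6, 11, 9]
Key observation: the optimum is the walk 4->2->4, with weight 5 + 4 = 9.
Optimal value attained by: walk 4->2->4.
Answer: (A^⊗2)[4][4] = 9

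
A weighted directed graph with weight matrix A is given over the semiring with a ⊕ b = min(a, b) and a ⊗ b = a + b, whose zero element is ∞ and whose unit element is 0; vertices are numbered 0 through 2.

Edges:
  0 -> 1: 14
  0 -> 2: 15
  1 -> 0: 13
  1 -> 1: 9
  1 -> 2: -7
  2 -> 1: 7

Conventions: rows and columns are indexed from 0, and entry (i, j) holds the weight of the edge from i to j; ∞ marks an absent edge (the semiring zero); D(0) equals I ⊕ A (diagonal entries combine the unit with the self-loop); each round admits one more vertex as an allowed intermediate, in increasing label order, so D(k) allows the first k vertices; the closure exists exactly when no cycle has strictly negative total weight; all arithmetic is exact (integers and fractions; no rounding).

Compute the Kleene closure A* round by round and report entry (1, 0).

D(0):
  [0, 14, 15]
  [13, 0, -7]
  [∞, 7, 0]
D(1):
  [0, 14, 15]
  [13, 0, -7]
  [∞, 7, 0]
D(2):
  [0, 14, 7]
  [13, 0, -7]
  [20, 7, 0]
D(3):
  [0, 14, 7]
  [13, 0, -7]
  [20, 7, 0]
Answer: A*[1][0] = 13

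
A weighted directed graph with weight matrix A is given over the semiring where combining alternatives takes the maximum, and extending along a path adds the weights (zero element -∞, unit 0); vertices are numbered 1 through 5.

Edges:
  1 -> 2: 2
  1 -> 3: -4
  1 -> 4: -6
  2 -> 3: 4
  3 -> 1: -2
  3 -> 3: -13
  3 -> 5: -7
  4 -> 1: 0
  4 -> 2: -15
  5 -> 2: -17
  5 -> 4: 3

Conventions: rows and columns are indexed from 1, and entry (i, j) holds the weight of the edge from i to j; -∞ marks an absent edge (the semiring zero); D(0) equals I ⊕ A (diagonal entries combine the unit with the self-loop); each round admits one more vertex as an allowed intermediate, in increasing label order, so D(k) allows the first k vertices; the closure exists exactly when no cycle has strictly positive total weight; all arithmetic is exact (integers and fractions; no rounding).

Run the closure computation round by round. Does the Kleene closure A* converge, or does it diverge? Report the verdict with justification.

D(0):
  [0, 2, -4, -6, -∞]
  [-∞, 0, 4, -∞, -∞]
  [-2, -∞, 0, -∞, -7]
  [0, -15, -∞, 0, -∞]
  [-∞, -17, -∞, 3, 0]
D(1):
  [0, 2, -4, -6, -∞]
  [-∞, 0, 4, -∞, -∞]
  [-2, 0, 0, -8, -7]
  [0, 2, -4, 0, -∞]
  [-∞, -17, -∞, 3, 0]
Detection: at round 2, diagonal entry (3, 3) turns strictly positive.
Key observation: the cycle 3->1->2->3 has total weight (-2) + 2 + 4, which is strictly positive.
Answer: DIVERGES — positive cycle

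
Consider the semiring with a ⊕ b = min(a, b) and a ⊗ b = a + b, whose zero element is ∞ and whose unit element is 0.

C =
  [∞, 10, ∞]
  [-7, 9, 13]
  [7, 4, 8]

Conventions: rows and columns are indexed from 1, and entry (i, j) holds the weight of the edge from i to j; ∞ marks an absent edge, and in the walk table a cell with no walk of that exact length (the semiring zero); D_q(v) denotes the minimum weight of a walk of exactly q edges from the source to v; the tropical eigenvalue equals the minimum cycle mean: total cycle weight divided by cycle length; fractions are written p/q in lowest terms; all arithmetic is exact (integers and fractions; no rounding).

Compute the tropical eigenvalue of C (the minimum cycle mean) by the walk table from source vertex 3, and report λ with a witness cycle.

q=0: [∞, ∞, 0]
q=1: [7, 4, 8]
q=2: [-3, 12, 16]
q=3: [5, 7, 24]
Optimal cycle mean attained by: cycle 1->2->1, total 10 + (-7), length 2.
Answer: λ = 3/2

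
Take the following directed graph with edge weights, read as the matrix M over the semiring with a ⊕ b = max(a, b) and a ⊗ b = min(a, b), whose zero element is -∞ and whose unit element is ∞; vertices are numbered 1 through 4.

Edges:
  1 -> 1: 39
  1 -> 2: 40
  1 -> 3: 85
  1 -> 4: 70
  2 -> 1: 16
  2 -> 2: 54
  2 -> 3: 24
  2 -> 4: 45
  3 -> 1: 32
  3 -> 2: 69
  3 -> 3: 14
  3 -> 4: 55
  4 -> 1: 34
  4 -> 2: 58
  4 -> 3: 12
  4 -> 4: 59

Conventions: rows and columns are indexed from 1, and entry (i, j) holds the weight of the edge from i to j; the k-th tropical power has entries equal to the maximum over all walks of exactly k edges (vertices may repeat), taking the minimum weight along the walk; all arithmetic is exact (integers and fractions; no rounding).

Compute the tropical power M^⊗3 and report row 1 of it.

M^⊗2:
  [39, 69, 39, 59]
  [34, 54, 24, 45]
  [34, 55, 32, 55]
  [34, 58, 34, 59]
M^⊗3:
  [39, 58, 39, 59]
  [34, 54, 34, 45]
  [34, 55, 34, 55]
  [34, 58, 34, 59]
Answer: row 1 of M^⊗3 = [39, 58, 39, 59]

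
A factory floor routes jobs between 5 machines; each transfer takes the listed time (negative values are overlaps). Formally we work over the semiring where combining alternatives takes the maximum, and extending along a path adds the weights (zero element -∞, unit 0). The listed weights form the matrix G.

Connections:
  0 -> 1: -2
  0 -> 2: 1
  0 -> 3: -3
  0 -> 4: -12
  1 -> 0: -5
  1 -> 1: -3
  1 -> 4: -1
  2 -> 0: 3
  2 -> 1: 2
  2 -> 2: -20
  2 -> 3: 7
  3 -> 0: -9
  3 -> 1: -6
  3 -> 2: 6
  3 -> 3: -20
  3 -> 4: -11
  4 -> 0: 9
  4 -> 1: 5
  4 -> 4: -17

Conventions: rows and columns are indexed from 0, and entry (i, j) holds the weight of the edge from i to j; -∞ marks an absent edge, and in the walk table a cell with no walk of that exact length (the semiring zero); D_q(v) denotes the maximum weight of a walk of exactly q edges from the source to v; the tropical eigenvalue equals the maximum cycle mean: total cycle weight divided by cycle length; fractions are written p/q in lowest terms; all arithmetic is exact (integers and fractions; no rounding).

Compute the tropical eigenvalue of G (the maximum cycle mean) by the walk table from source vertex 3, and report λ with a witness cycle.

q=0: [-∞, -∞, -∞, 0, -∞]
q=1: [-9, -6, 6, -20, -11]
q=2: [9, 8, -8, 13, -7]
q=3: [4, 7, 19, 6, 7]
q=4: [22, 21, 12, 26, 6]
q=5: [17, 20, 32, 19, 20]
Optimal cycle mean attained by: cycle 2->3->2, total 7 + 6, length 2.
Answer: λ = 13/2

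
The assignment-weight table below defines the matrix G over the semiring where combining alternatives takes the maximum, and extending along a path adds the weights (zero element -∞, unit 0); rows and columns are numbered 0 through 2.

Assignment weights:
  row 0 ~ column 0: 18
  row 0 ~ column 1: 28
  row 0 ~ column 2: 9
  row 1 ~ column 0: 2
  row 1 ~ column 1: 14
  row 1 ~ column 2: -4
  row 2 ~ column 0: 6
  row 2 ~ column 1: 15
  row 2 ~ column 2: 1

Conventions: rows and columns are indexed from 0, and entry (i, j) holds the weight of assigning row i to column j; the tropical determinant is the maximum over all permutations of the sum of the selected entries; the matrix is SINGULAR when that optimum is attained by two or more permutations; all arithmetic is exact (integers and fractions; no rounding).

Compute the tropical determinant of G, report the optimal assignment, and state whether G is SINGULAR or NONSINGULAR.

σ = (0, 1, 2): 18 + 14 + 1 = 33
σ = (0, 2, 1): 18 + (-4) + 15 = 29
σ = (1, 0, 2): 28 + 2 + 1 = 31
σ = (1, 2, 0): 28 + (-4) + 6 = 30
σ = (2, 0, 1): 9 + 2 + 15 = 26
σ = (2, 1, 0): 9 + 14 + 6 = 29
Optimal value attained by: σ = (0, 1, 2).
Answer: det⊕(G) = 33; verdict: NONSINGULAR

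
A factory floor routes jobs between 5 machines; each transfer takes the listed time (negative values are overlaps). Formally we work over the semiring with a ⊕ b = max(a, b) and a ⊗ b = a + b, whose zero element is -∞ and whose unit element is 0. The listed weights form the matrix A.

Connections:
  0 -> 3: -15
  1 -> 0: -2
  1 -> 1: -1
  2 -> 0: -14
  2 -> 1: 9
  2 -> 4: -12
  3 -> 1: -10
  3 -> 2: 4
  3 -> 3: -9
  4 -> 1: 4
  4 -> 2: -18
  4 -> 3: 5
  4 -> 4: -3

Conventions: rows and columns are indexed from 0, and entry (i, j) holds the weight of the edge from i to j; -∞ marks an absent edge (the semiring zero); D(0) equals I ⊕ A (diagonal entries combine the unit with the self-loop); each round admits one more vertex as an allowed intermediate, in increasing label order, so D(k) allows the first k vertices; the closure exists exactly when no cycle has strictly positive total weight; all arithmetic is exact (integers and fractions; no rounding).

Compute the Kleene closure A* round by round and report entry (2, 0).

D(0):
  [0, -∞, -∞, -15, -∞]
  [-2, 0, -∞, -∞, -∞]
  [-14, 9, 0, -∞, -12]
  [-∞, -10, 4, 0, -∞]
  [-∞, 4, -18, 5, 0]
D(1):
  [0, -∞, -∞, -15, -∞]
  [-2, 0, -∞, -17, -∞]
  [-14, 9, 0, -29, -12]
  [-∞, -10, 4, 0, -∞]
  [-∞, 4, -18, 5, 0]
D(2):
  [0, -∞, -∞, -15, -∞]
  [-2, 0, -∞, -17, -∞]
  [7, 9, 0, -8, -12]
  [-12, -10, 4, 0, -∞]
  [2, 4, -18, 5, 0]
D(3):
  [0, -∞, -∞, -15, -∞]
  [-2, 0, -∞, -17, -∞]
  [7, 9, 0, -8, -12]
  [11, 13, 4, 0, -8]
  [2, 4, -18, 5, 0]
D(4):
  [0, -2, -11, -15, -23]
  [-2, 0, -13, -17, -25]
  [7, 9, 0, -8, -12]
  [11, 13, 4, 0, -8]
  [16, 18, 9, 5, 0]
D(5):
  [0, -2, -11, -15, -23]
  [-2, 0, -13, -17, -25]
  [7, 9, 0, -7, -12]
  [11, 13, 4, 0, -8]
  [16, 18, 9, 5, 0]
Answer: A*[2][0] = 7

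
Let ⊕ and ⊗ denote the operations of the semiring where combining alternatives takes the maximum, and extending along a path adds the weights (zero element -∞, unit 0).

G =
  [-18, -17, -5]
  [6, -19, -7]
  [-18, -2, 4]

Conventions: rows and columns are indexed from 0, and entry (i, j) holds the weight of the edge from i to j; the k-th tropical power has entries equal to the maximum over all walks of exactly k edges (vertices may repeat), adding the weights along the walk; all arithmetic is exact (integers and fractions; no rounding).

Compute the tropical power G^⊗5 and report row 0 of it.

G^⊗2:
  [-11, -7, -1]
  [-12, -9, 1]
  [4, 2, 8]
G^⊗3:
  [-1, -3, 3]
  [-3, -1, 5]
  [8, 6, 12]
G^⊗4:
  [3, 1, 7]
  [5, 3, 9]
  [12, 10, 16]
G^⊗5:
  [7, 5, 11]
  [9, 7, 13]
  [16, 14, 20]
Answer: row 0 of G^⊗5 = [7, 5, 11]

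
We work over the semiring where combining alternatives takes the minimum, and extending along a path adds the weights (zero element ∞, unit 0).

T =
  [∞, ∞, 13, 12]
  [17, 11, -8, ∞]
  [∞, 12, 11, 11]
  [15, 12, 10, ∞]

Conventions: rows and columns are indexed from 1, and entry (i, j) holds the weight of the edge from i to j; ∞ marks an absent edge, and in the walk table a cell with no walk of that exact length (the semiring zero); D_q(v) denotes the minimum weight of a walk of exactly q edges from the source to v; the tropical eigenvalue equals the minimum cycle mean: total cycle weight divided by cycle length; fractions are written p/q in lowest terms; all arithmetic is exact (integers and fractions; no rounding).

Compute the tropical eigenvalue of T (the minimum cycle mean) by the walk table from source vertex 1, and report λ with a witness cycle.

q=0: [0, ∞, ∞, ∞]
q=1: [∞, ∞, 13, 12]
q=2: [27, 24, 22, 24]
q=3: [39, 34, 16, 33]
q=4: [48, 28, 26, 27]
Optimal cycle mean attained by: cycle 2->3->2, total (-8) + 12, length 2.
Answer: λ = 2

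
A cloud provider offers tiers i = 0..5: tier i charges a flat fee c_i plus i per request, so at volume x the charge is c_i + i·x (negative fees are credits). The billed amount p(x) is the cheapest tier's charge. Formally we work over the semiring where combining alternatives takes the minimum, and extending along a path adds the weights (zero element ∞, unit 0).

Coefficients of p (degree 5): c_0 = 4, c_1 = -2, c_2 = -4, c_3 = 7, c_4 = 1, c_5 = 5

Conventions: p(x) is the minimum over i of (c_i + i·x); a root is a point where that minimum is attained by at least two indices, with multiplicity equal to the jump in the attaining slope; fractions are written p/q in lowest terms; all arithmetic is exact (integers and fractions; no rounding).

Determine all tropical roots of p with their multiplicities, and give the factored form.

hull edge (i=0, c=4) to (i=1, c=-2): slope -6, span 1
hull edge (i=1, c=-2) to (i=2, c=-4): slope -2, span 1
hull edge (i=2, c=-4) to (i=4, c=1): slope 5/2, span 2
hull edge (i=4, c=1) to (i=5, c=5): slope 4, span 1
Factored form: p(x) = 5 ⊗ (x ⊕ (-4)) ⊗ (x ⊕ (-5/2)) ⊗ (x ⊕ (-5/2)) ⊗ (x ⊕ 2) ⊗ (x ⊕ 6)
Answer: roots = -4 (mult 1), -5/2 (mult 2), 2 (mult 1), 6 (mult 1)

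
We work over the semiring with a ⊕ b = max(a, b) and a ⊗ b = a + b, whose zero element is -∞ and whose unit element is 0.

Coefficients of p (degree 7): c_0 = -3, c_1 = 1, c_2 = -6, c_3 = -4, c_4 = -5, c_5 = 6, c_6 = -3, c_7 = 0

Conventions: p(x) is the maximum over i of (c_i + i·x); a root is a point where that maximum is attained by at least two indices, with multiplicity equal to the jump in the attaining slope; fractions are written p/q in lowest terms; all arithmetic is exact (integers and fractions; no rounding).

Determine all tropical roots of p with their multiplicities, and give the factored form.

hull edge (i=0, c=-3) to (i=1, c=1): slope 4, span 1
hull edge (i=1, c=1) to (i=5, c=6): slope 5/4, span 4
hull edge (i=5, c=6) to (i=7, c=0): slope -3, span 2
Factored form: p(x) = 0 ⊗ (x ⊕ (-4)) ⊗ (x ⊕ (-5/4)) ⊗ (x ⊕ (-5/4)) ⊗ (x ⊕ (-5/4)) ⊗ (x ⊕ (-5/4)) ⊗ (x ⊕ 3) ⊗ (x ⊕ 3)
Answer: roots = -4 (mult 1), -5/4 (mult 4), 3 (mult 2)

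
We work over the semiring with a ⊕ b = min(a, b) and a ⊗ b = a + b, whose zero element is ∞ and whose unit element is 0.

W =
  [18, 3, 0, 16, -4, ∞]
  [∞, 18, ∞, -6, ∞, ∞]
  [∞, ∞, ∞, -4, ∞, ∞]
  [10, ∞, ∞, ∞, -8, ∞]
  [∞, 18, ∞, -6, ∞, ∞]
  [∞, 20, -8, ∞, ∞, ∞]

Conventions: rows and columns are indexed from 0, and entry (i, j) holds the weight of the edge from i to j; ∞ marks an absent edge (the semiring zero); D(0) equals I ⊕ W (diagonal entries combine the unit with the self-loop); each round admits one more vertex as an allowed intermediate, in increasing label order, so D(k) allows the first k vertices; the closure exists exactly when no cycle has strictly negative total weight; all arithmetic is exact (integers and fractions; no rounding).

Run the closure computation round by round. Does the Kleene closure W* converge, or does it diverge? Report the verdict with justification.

D(0):
  [0, 3, 0, 16, -4, ∞]
  [∞, 0, ∞, -6, ∞, ∞]
  [∞, ∞, 0, -4, ∞, ∞]
  [10, ∞, ∞, 0, -8, ∞]
  [∞, 18, ∞, -6, 0, ∞]
  [∞, 20, -8, ∞, ∞, 0]
D(1):
  [0, 3, 0, 16, -4, ∞]
  [∞, 0, ∞, -6, ∞, ∞]
  [∞, ∞, 0, -4, ∞, ∞]
  [10, 13, 10, 0, -8, ∞]
  [∞, 18, ∞, -6, 0, ∞]
  [∞, 20, -8, ∞, ∞, 0]
D(2):
  [0, 3, 0, -3, -4, ∞]
  [∞, 0, ∞, -6, ∞, ∞]
  [∞, ∞, 0, -4, ∞, ∞]
  [10, 13, 10, 0, -8, ∞]
  [∞, 18, ∞, -6, 0, ∞]
  [∞, 20, -8, 14, ∞, 0]
D(3):
  [0, 3, 0, -4, -4, ∞]
  [∞, 0, ∞, -6, ∞, ∞]
  [∞, ∞, 0, -4, ∞, ∞]
  [10, 13, 10, 0, -8, ∞]
  [∞, 18, ∞, -6, 0, ∞]
  [∞, 20, -8, -12, ∞, 0]
Detection: at round 4, diagonal entry (4, 4) turns strictly negative.
Key observation: the cycle 4->3->4 has total weight (-6) + (-8), which is strictly negative.
Answer: DIVERGES — negative cycle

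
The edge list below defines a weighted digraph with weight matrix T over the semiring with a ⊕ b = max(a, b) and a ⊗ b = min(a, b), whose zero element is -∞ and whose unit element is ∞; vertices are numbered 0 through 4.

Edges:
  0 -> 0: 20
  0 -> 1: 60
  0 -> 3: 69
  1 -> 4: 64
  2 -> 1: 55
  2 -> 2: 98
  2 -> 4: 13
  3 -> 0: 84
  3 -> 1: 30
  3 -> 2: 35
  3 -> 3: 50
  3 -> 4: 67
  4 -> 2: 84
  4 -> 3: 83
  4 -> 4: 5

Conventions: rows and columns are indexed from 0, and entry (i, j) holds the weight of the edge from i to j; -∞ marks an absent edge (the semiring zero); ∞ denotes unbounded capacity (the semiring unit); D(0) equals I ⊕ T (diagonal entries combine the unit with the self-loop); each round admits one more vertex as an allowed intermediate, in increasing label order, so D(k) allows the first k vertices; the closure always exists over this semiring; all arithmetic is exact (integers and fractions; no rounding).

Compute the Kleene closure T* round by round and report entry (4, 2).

D(0):
  [∞, 60, -∞, 69, -∞]
  [-∞, ∞, -∞, -∞, 64]
  [-∞, 55, ∞, -∞, 13]
  [84, 30, 35, ∞, 67]
  [-∞, -∞, 84, 83, ∞]
D(1):
  [∞, 60, -∞, 69, -∞]
  [-∞, ∞, -∞, -∞, 64]
  [-∞, 55, ∞, -∞, 13]
  [84, 60, 35, ∞, 67]
  [-∞, -∞, 84, 83, ∞]
D(2):
  [∞, 60, -∞, 69, 60]
  [-∞, ∞, -∞, -∞, 64]
  [-∞, 55, ∞, -∞, 55]
  [84, 60, 35, ∞, 67]
  [-∞, -∞, 84, 83, ∞]
D(3):
  [∞, 60, -∞, 69, 60]
  [-∞, ∞, -∞, -∞, 64]
  [-∞, 55, ∞, -∞, 55]
  [84, 60, 35, ∞, 67]
  [-∞, 55, 84, 83, ∞]
D(4):
  [∞, 60, 35, 69, 67]
  [-∞, ∞, -∞, -∞, 64]
  [-∞, 55, ∞, -∞, 55]
  [84, 60, 35, ∞, 67]
  [83, 60, 84, 83, ∞]
D(5):
  [∞, 60, 67, 69, 67]
  [64, ∞, 64, 64, 64]
  [55, 55, ∞, 55, 55]
  [84, 60, 67, ∞, 67]
  [83, 60, 84, 83, ∞]
Answer: T*[4][2] = 84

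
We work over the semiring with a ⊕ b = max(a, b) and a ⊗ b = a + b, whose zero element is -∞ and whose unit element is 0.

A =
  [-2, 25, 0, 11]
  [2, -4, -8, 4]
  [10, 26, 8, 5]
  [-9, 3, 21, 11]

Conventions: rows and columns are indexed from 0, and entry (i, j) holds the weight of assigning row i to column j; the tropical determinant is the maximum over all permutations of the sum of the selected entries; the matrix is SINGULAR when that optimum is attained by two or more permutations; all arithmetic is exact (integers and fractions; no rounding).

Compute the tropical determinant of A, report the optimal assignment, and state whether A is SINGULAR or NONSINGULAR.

σ = (0, 1, 2, 3): (-2) + (-4) + 8 + 11 = 13
σ = (0, 1, 3, 2): (-2) + (-4) + 5 + 21 = 20
σ = (0, 2, 1, 3): (-2) + (-8) + 26 + 11 = 27
σ = (0, 2, 3, 1): (-2) + (-8) + 5 + 3 = -2
σ = (0, 3, 1, 2): (-2) + 4 + 26 + 21 = 49
σ = (0, 3, 2, 1): (-2) + 4 + 8 + 3 = 13
σ = (1, 0, 2, 3): 25 + 2 + 8 + 11 = 46
σ = (1, 0, 3, 2): 25 + 2 + 5 + 21 = 53
σ = (1, 2, 0, 3): 25 + (-8) + 10 + 11 = 38
σ = (1, 2, 3, 0): 25 + (-8) + 5 + (-9) = 13
σ = (1, 3, 0, 2): 25 + 4 + 10 + 21 = 60
σ = (1, 3, 2, 0): 25 + 4 + 8 + (-9) = 28
σ = (2, 0, 1, 3): 0 + 2 + 26 + 11 = 39
σ = (2, 0, 3, 1): 0 + 2 + 5 + 3 = 10
σ = (2, 1, 0, 3): 0 + (-4) + 10 + 11 = 17
σ = (2, 1, 3, 0): 0 + (-4) + 5 + (-9) = -8
σ = (2, 3, 0, 1): 0 + 4 + 10 + 3 = 17
σ = (2, 3, 1, 0): 0 + 4 + 26 + (-9) = 21
σ = (3, 0, 1, 2): 11 + 2 + 26 + 21 = 60
σ = (3, 0, 2, 1): 11 + 2 + 8 + 3 = 24
σ = (3, 1, 0, 2): 11 + (-4) + 10 + 21 = 38
σ = (3, 1, 2, 0): 11 + (-4) + 8 + (-9) = 6
σ = (3, 2, 0, 1): 11 + (-8) + 10 + 3 = 16
σ = (3, 2, 1, 0): 11 + (-8) + 26 + (-9) = 20
Optimal value attained by: σ = (1, 3, 0, 2).
Answer: det⊕(A) = 60; verdict: SINGULAR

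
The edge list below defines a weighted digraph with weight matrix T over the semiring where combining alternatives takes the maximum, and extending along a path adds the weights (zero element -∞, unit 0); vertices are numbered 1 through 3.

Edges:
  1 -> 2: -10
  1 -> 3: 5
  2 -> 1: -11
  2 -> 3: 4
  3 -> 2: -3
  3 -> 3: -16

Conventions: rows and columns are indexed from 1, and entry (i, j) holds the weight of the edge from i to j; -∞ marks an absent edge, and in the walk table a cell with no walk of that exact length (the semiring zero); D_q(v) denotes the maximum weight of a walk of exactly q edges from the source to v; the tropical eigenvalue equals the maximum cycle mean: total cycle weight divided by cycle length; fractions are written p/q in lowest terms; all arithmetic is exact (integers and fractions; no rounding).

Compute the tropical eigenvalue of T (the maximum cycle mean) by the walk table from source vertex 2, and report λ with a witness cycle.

q=0: [-∞, 0, -∞]
q=1: [-11, -∞, 4]
q=2: [-∞, 1, -6]
q=3: [-10, -9, 5]
Optimal cycle mean attained by: cycle 2->3->2, total 4 + (-3), length 2.
Answer: λ = 1/2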